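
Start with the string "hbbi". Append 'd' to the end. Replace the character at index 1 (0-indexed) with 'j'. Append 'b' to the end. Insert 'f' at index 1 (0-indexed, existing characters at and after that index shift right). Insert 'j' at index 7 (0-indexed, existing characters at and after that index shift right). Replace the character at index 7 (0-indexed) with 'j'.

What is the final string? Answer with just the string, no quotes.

Answer: hfjbidbj

Derivation:
Applying each edit step by step:
Start: "hbbi"
Op 1 (append 'd'): "hbbi" -> "hbbid"
Op 2 (replace idx 1: 'b' -> 'j'): "hbbid" -> "hjbid"
Op 3 (append 'b'): "hjbid" -> "hjbidb"
Op 4 (insert 'f' at idx 1): "hjbidb" -> "hfjbidb"
Op 5 (insert 'j' at idx 7): "hfjbidb" -> "hfjbidbj"
Op 6 (replace idx 7: 'j' -> 'j'): "hfjbidbj" -> "hfjbidbj"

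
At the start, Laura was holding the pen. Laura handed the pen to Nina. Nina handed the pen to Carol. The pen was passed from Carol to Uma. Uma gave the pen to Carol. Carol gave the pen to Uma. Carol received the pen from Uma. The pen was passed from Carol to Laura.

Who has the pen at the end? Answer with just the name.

Tracking the pen through each event:
Start: Laura has the pen.
After event 1: Nina has the pen.
After event 2: Carol has the pen.
After event 3: Uma has the pen.
After event 4: Carol has the pen.
After event 5: Uma has the pen.
After event 6: Carol has the pen.
After event 7: Laura has the pen.

Answer: Laura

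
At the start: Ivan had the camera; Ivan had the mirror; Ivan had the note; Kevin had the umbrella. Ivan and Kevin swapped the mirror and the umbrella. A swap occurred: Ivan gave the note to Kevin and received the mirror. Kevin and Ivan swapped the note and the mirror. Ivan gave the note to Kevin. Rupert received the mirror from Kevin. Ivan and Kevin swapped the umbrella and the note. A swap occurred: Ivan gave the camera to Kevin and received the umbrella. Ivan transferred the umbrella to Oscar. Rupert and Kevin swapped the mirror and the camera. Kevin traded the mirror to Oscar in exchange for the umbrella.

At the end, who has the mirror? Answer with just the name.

Tracking all object holders:
Start: camera:Ivan, mirror:Ivan, note:Ivan, umbrella:Kevin
Event 1 (swap mirror<->umbrella: now mirror:Kevin, umbrella:Ivan). State: camera:Ivan, mirror:Kevin, note:Ivan, umbrella:Ivan
Event 2 (swap note<->mirror: now note:Kevin, mirror:Ivan). State: camera:Ivan, mirror:Ivan, note:Kevin, umbrella:Ivan
Event 3 (swap note<->mirror: now note:Ivan, mirror:Kevin). State: camera:Ivan, mirror:Kevin, note:Ivan, umbrella:Ivan
Event 4 (give note: Ivan -> Kevin). State: camera:Ivan, mirror:Kevin, note:Kevin, umbrella:Ivan
Event 5 (give mirror: Kevin -> Rupert). State: camera:Ivan, mirror:Rupert, note:Kevin, umbrella:Ivan
Event 6 (swap umbrella<->note: now umbrella:Kevin, note:Ivan). State: camera:Ivan, mirror:Rupert, note:Ivan, umbrella:Kevin
Event 7 (swap camera<->umbrella: now camera:Kevin, umbrella:Ivan). State: camera:Kevin, mirror:Rupert, note:Ivan, umbrella:Ivan
Event 8 (give umbrella: Ivan -> Oscar). State: camera:Kevin, mirror:Rupert, note:Ivan, umbrella:Oscar
Event 9 (swap mirror<->camera: now mirror:Kevin, camera:Rupert). State: camera:Rupert, mirror:Kevin, note:Ivan, umbrella:Oscar
Event 10 (swap mirror<->umbrella: now mirror:Oscar, umbrella:Kevin). State: camera:Rupert, mirror:Oscar, note:Ivan, umbrella:Kevin

Final state: camera:Rupert, mirror:Oscar, note:Ivan, umbrella:Kevin
The mirror is held by Oscar.

Answer: Oscar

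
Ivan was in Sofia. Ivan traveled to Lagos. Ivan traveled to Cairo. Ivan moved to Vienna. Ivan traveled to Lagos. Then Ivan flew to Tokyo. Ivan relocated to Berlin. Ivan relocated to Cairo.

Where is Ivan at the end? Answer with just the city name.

Answer: Cairo

Derivation:
Tracking Ivan's location:
Start: Ivan is in Sofia.
After move 1: Sofia -> Lagos. Ivan is in Lagos.
After move 2: Lagos -> Cairo. Ivan is in Cairo.
After move 3: Cairo -> Vienna. Ivan is in Vienna.
After move 4: Vienna -> Lagos. Ivan is in Lagos.
After move 5: Lagos -> Tokyo. Ivan is in Tokyo.
After move 6: Tokyo -> Berlin. Ivan is in Berlin.
After move 7: Berlin -> Cairo. Ivan is in Cairo.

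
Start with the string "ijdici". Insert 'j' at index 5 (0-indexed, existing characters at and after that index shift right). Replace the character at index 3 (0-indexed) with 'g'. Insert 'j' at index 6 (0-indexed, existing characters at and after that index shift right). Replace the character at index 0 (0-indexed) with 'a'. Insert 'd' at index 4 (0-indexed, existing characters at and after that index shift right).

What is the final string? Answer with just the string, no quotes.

Answer: ajdgdcjji

Derivation:
Applying each edit step by step:
Start: "ijdici"
Op 1 (insert 'j' at idx 5): "ijdici" -> "ijdicji"
Op 2 (replace idx 3: 'i' -> 'g'): "ijdicji" -> "ijdgcji"
Op 3 (insert 'j' at idx 6): "ijdgcji" -> "ijdgcjji"
Op 4 (replace idx 0: 'i' -> 'a'): "ijdgcjji" -> "ajdgcjji"
Op 5 (insert 'd' at idx 4): "ajdgcjji" -> "ajdgdcjji"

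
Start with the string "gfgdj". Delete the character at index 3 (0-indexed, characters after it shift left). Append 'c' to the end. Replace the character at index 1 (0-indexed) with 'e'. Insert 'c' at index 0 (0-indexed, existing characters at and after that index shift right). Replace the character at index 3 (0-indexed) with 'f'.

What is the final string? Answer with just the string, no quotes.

Applying each edit step by step:
Start: "gfgdj"
Op 1 (delete idx 3 = 'd'): "gfgdj" -> "gfgj"
Op 2 (append 'c'): "gfgj" -> "gfgjc"
Op 3 (replace idx 1: 'f' -> 'e'): "gfgjc" -> "gegjc"
Op 4 (insert 'c' at idx 0): "gegjc" -> "cgegjc"
Op 5 (replace idx 3: 'g' -> 'f'): "cgegjc" -> "cgefjc"

Answer: cgefjc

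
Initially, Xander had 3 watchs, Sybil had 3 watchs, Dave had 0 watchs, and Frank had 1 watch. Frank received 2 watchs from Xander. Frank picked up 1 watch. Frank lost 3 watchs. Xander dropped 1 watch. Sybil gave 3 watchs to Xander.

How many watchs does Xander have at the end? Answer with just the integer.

Tracking counts step by step:
Start: Xander=3, Sybil=3, Dave=0, Frank=1
Event 1 (Xander -> Frank, 2): Xander: 3 -> 1, Frank: 1 -> 3. State: Xander=1, Sybil=3, Dave=0, Frank=3
Event 2 (Frank +1): Frank: 3 -> 4. State: Xander=1, Sybil=3, Dave=0, Frank=4
Event 3 (Frank -3): Frank: 4 -> 1. State: Xander=1, Sybil=3, Dave=0, Frank=1
Event 4 (Xander -1): Xander: 1 -> 0. State: Xander=0, Sybil=3, Dave=0, Frank=1
Event 5 (Sybil -> Xander, 3): Sybil: 3 -> 0, Xander: 0 -> 3. State: Xander=3, Sybil=0, Dave=0, Frank=1

Xander's final count: 3

Answer: 3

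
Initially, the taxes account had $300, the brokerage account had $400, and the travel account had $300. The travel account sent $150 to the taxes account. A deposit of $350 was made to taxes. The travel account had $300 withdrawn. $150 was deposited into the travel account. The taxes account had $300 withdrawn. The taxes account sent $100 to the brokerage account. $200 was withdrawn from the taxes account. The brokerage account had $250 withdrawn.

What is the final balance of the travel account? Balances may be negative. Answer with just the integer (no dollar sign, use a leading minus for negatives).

Answer: 0

Derivation:
Tracking account balances step by step:
Start: taxes=300, brokerage=400, travel=300
Event 1 (transfer 150 travel -> taxes): travel: 300 - 150 = 150, taxes: 300 + 150 = 450. Balances: taxes=450, brokerage=400, travel=150
Event 2 (deposit 350 to taxes): taxes: 450 + 350 = 800. Balances: taxes=800, brokerage=400, travel=150
Event 3 (withdraw 300 from travel): travel: 150 - 300 = -150. Balances: taxes=800, brokerage=400, travel=-150
Event 4 (deposit 150 to travel): travel: -150 + 150 = 0. Balances: taxes=800, brokerage=400, travel=0
Event 5 (withdraw 300 from taxes): taxes: 800 - 300 = 500. Balances: taxes=500, brokerage=400, travel=0
Event 6 (transfer 100 taxes -> brokerage): taxes: 500 - 100 = 400, brokerage: 400 + 100 = 500. Balances: taxes=400, brokerage=500, travel=0
Event 7 (withdraw 200 from taxes): taxes: 400 - 200 = 200. Balances: taxes=200, brokerage=500, travel=0
Event 8 (withdraw 250 from brokerage): brokerage: 500 - 250 = 250. Balances: taxes=200, brokerage=250, travel=0

Final balance of travel: 0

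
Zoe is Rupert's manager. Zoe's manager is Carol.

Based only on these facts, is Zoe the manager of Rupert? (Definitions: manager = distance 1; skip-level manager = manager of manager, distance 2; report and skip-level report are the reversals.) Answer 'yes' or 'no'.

Answer: yes

Derivation:
Reconstructing the manager chain from the given facts:
  Carol -> Zoe -> Rupert
(each arrow means 'manager of the next')
Positions in the chain (0 = top):
  position of Carol: 0
  position of Zoe: 1
  position of Rupert: 2

Zoe is at position 1, Rupert is at position 2; signed distance (j - i) = 1.
'manager' requires j - i = 1. Actual distance is 1, so the relation HOLDS.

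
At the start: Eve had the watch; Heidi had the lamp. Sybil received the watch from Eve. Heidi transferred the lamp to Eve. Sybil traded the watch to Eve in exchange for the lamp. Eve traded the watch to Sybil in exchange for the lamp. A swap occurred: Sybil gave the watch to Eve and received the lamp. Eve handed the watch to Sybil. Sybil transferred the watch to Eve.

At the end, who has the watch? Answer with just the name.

Answer: Eve

Derivation:
Tracking all object holders:
Start: watch:Eve, lamp:Heidi
Event 1 (give watch: Eve -> Sybil). State: watch:Sybil, lamp:Heidi
Event 2 (give lamp: Heidi -> Eve). State: watch:Sybil, lamp:Eve
Event 3 (swap watch<->lamp: now watch:Eve, lamp:Sybil). State: watch:Eve, lamp:Sybil
Event 4 (swap watch<->lamp: now watch:Sybil, lamp:Eve). State: watch:Sybil, lamp:Eve
Event 5 (swap watch<->lamp: now watch:Eve, lamp:Sybil). State: watch:Eve, lamp:Sybil
Event 6 (give watch: Eve -> Sybil). State: watch:Sybil, lamp:Sybil
Event 7 (give watch: Sybil -> Eve). State: watch:Eve, lamp:Sybil

Final state: watch:Eve, lamp:Sybil
The watch is held by Eve.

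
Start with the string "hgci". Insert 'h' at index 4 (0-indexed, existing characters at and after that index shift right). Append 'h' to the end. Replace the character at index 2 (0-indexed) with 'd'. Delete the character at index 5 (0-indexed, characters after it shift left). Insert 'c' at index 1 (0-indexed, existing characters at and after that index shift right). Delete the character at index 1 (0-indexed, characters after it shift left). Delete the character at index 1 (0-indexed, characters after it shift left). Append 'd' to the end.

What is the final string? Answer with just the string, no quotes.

Applying each edit step by step:
Start: "hgci"
Op 1 (insert 'h' at idx 4): "hgci" -> "hgcih"
Op 2 (append 'h'): "hgcih" -> "hgcihh"
Op 3 (replace idx 2: 'c' -> 'd'): "hgcihh" -> "hgdihh"
Op 4 (delete idx 5 = 'h'): "hgdihh" -> "hgdih"
Op 5 (insert 'c' at idx 1): "hgdih" -> "hcgdih"
Op 6 (delete idx 1 = 'c'): "hcgdih" -> "hgdih"
Op 7 (delete idx 1 = 'g'): "hgdih" -> "hdih"
Op 8 (append 'd'): "hdih" -> "hdihd"

Answer: hdihd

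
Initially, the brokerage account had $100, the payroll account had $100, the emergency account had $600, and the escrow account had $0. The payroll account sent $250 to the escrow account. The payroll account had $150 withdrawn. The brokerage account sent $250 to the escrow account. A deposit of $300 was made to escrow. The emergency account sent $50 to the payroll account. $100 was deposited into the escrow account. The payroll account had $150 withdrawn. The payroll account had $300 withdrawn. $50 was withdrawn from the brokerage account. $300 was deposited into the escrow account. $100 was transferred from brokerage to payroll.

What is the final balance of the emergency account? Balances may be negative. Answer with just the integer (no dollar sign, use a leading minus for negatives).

Answer: 550

Derivation:
Tracking account balances step by step:
Start: brokerage=100, payroll=100, emergency=600, escrow=0
Event 1 (transfer 250 payroll -> escrow): payroll: 100 - 250 = -150, escrow: 0 + 250 = 250. Balances: brokerage=100, payroll=-150, emergency=600, escrow=250
Event 2 (withdraw 150 from payroll): payroll: -150 - 150 = -300. Balances: brokerage=100, payroll=-300, emergency=600, escrow=250
Event 3 (transfer 250 brokerage -> escrow): brokerage: 100 - 250 = -150, escrow: 250 + 250 = 500. Balances: brokerage=-150, payroll=-300, emergency=600, escrow=500
Event 4 (deposit 300 to escrow): escrow: 500 + 300 = 800. Balances: brokerage=-150, payroll=-300, emergency=600, escrow=800
Event 5 (transfer 50 emergency -> payroll): emergency: 600 - 50 = 550, payroll: -300 + 50 = -250. Balances: brokerage=-150, payroll=-250, emergency=550, escrow=800
Event 6 (deposit 100 to escrow): escrow: 800 + 100 = 900. Balances: brokerage=-150, payroll=-250, emergency=550, escrow=900
Event 7 (withdraw 150 from payroll): payroll: -250 - 150 = -400. Balances: brokerage=-150, payroll=-400, emergency=550, escrow=900
Event 8 (withdraw 300 from payroll): payroll: -400 - 300 = -700. Balances: brokerage=-150, payroll=-700, emergency=550, escrow=900
Event 9 (withdraw 50 from brokerage): brokerage: -150 - 50 = -200. Balances: brokerage=-200, payroll=-700, emergency=550, escrow=900
Event 10 (deposit 300 to escrow): escrow: 900 + 300 = 1200. Balances: brokerage=-200, payroll=-700, emergency=550, escrow=1200
Event 11 (transfer 100 brokerage -> payroll): brokerage: -200 - 100 = -300, payroll: -700 + 100 = -600. Balances: brokerage=-300, payroll=-600, emergency=550, escrow=1200

Final balance of emergency: 550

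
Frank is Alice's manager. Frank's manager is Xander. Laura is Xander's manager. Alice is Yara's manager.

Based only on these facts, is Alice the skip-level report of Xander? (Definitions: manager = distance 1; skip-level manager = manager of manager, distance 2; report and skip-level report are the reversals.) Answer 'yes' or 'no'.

Reconstructing the manager chain from the given facts:
  Laura -> Xander -> Frank -> Alice -> Yara
(each arrow means 'manager of the next')
Positions in the chain (0 = top):
  position of Laura: 0
  position of Xander: 1
  position of Frank: 2
  position of Alice: 3
  position of Yara: 4

Alice is at position 3, Xander is at position 1; signed distance (j - i) = -2.
'skip-level report' requires j - i = -2. Actual distance is -2, so the relation HOLDS.

Answer: yes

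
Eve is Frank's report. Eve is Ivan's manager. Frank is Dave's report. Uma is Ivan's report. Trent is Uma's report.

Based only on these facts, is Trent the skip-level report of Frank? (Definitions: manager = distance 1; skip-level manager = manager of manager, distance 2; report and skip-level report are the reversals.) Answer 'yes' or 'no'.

Reconstructing the manager chain from the given facts:
  Dave -> Frank -> Eve -> Ivan -> Uma -> Trent
(each arrow means 'manager of the next')
Positions in the chain (0 = top):
  position of Dave: 0
  position of Frank: 1
  position of Eve: 2
  position of Ivan: 3
  position of Uma: 4
  position of Trent: 5

Trent is at position 5, Frank is at position 1; signed distance (j - i) = -4.
'skip-level report' requires j - i = -2. Actual distance is -4, so the relation does NOT hold.

Answer: no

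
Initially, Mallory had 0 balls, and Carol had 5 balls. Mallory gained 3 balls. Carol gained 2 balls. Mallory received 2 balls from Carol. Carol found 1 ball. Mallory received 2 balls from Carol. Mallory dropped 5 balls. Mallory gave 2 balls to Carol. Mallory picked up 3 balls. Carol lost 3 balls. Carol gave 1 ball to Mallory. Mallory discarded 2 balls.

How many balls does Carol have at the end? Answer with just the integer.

Answer: 2

Derivation:
Tracking counts step by step:
Start: Mallory=0, Carol=5
Event 1 (Mallory +3): Mallory: 0 -> 3. State: Mallory=3, Carol=5
Event 2 (Carol +2): Carol: 5 -> 7. State: Mallory=3, Carol=7
Event 3 (Carol -> Mallory, 2): Carol: 7 -> 5, Mallory: 3 -> 5. State: Mallory=5, Carol=5
Event 4 (Carol +1): Carol: 5 -> 6. State: Mallory=5, Carol=6
Event 5 (Carol -> Mallory, 2): Carol: 6 -> 4, Mallory: 5 -> 7. State: Mallory=7, Carol=4
Event 6 (Mallory -5): Mallory: 7 -> 2. State: Mallory=2, Carol=4
Event 7 (Mallory -> Carol, 2): Mallory: 2 -> 0, Carol: 4 -> 6. State: Mallory=0, Carol=6
Event 8 (Mallory +3): Mallory: 0 -> 3. State: Mallory=3, Carol=6
Event 9 (Carol -3): Carol: 6 -> 3. State: Mallory=3, Carol=3
Event 10 (Carol -> Mallory, 1): Carol: 3 -> 2, Mallory: 3 -> 4. State: Mallory=4, Carol=2
Event 11 (Mallory -2): Mallory: 4 -> 2. State: Mallory=2, Carol=2

Carol's final count: 2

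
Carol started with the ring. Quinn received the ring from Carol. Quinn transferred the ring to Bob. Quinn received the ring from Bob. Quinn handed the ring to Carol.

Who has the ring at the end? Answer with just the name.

Tracking the ring through each event:
Start: Carol has the ring.
After event 1: Quinn has the ring.
After event 2: Bob has the ring.
After event 3: Quinn has the ring.
After event 4: Carol has the ring.

Answer: Carol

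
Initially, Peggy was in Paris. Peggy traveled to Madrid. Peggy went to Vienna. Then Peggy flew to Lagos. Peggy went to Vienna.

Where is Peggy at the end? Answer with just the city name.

Answer: Vienna

Derivation:
Tracking Peggy's location:
Start: Peggy is in Paris.
After move 1: Paris -> Madrid. Peggy is in Madrid.
After move 2: Madrid -> Vienna. Peggy is in Vienna.
After move 3: Vienna -> Lagos. Peggy is in Lagos.
After move 4: Lagos -> Vienna. Peggy is in Vienna.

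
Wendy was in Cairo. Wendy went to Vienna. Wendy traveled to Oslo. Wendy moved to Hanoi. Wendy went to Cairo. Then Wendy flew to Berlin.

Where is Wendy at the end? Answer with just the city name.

Answer: Berlin

Derivation:
Tracking Wendy's location:
Start: Wendy is in Cairo.
After move 1: Cairo -> Vienna. Wendy is in Vienna.
After move 2: Vienna -> Oslo. Wendy is in Oslo.
After move 3: Oslo -> Hanoi. Wendy is in Hanoi.
After move 4: Hanoi -> Cairo. Wendy is in Cairo.
After move 5: Cairo -> Berlin. Wendy is in Berlin.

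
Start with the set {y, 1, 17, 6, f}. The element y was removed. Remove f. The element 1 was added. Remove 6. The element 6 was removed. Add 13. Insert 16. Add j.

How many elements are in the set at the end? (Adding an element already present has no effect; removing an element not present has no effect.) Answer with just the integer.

Tracking the set through each operation:
Start: {1, 17, 6, f, y}
Event 1 (remove y): removed. Set: {1, 17, 6, f}
Event 2 (remove f): removed. Set: {1, 17, 6}
Event 3 (add 1): already present, no change. Set: {1, 17, 6}
Event 4 (remove 6): removed. Set: {1, 17}
Event 5 (remove 6): not present, no change. Set: {1, 17}
Event 6 (add 13): added. Set: {1, 13, 17}
Event 7 (add 16): added. Set: {1, 13, 16, 17}
Event 8 (add j): added. Set: {1, 13, 16, 17, j}

Final set: {1, 13, 16, 17, j} (size 5)

Answer: 5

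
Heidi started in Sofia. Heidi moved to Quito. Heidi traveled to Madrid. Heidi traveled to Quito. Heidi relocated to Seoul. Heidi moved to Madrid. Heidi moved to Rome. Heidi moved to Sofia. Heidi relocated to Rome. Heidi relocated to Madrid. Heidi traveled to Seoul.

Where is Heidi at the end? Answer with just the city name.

Answer: Seoul

Derivation:
Tracking Heidi's location:
Start: Heidi is in Sofia.
After move 1: Sofia -> Quito. Heidi is in Quito.
After move 2: Quito -> Madrid. Heidi is in Madrid.
After move 3: Madrid -> Quito. Heidi is in Quito.
After move 4: Quito -> Seoul. Heidi is in Seoul.
After move 5: Seoul -> Madrid. Heidi is in Madrid.
After move 6: Madrid -> Rome. Heidi is in Rome.
After move 7: Rome -> Sofia. Heidi is in Sofia.
After move 8: Sofia -> Rome. Heidi is in Rome.
After move 9: Rome -> Madrid. Heidi is in Madrid.
After move 10: Madrid -> Seoul. Heidi is in Seoul.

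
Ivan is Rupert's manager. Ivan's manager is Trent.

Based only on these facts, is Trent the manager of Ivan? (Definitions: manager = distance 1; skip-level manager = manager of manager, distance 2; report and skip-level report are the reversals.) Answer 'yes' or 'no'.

Reconstructing the manager chain from the given facts:
  Trent -> Ivan -> Rupert
(each arrow means 'manager of the next')
Positions in the chain (0 = top):
  position of Trent: 0
  position of Ivan: 1
  position of Rupert: 2

Trent is at position 0, Ivan is at position 1; signed distance (j - i) = 1.
'manager' requires j - i = 1. Actual distance is 1, so the relation HOLDS.

Answer: yes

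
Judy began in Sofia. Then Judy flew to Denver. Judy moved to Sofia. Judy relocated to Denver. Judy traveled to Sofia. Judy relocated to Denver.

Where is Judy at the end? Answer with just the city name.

Tracking Judy's location:
Start: Judy is in Sofia.
After move 1: Sofia -> Denver. Judy is in Denver.
After move 2: Denver -> Sofia. Judy is in Sofia.
After move 3: Sofia -> Denver. Judy is in Denver.
After move 4: Denver -> Sofia. Judy is in Sofia.
After move 5: Sofia -> Denver. Judy is in Denver.

Answer: Denver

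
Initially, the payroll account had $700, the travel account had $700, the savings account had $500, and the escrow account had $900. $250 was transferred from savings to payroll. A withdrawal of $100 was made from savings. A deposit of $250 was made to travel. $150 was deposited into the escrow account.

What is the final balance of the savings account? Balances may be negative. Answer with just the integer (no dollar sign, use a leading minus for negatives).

Answer: 150

Derivation:
Tracking account balances step by step:
Start: payroll=700, travel=700, savings=500, escrow=900
Event 1 (transfer 250 savings -> payroll): savings: 500 - 250 = 250, payroll: 700 + 250 = 950. Balances: payroll=950, travel=700, savings=250, escrow=900
Event 2 (withdraw 100 from savings): savings: 250 - 100 = 150. Balances: payroll=950, travel=700, savings=150, escrow=900
Event 3 (deposit 250 to travel): travel: 700 + 250 = 950. Balances: payroll=950, travel=950, savings=150, escrow=900
Event 4 (deposit 150 to escrow): escrow: 900 + 150 = 1050. Balances: payroll=950, travel=950, savings=150, escrow=1050

Final balance of savings: 150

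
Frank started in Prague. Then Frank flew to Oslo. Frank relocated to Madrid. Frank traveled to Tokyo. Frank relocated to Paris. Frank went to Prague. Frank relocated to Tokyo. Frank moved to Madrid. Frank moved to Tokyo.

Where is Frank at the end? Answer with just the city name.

Tracking Frank's location:
Start: Frank is in Prague.
After move 1: Prague -> Oslo. Frank is in Oslo.
After move 2: Oslo -> Madrid. Frank is in Madrid.
After move 3: Madrid -> Tokyo. Frank is in Tokyo.
After move 4: Tokyo -> Paris. Frank is in Paris.
After move 5: Paris -> Prague. Frank is in Prague.
After move 6: Prague -> Tokyo. Frank is in Tokyo.
After move 7: Tokyo -> Madrid. Frank is in Madrid.
After move 8: Madrid -> Tokyo. Frank is in Tokyo.

Answer: Tokyo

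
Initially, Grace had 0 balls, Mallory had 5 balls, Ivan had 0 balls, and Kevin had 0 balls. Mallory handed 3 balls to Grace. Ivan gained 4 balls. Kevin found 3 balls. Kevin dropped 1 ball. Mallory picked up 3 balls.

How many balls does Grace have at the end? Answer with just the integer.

Answer: 3

Derivation:
Tracking counts step by step:
Start: Grace=0, Mallory=5, Ivan=0, Kevin=0
Event 1 (Mallory -> Grace, 3): Mallory: 5 -> 2, Grace: 0 -> 3. State: Grace=3, Mallory=2, Ivan=0, Kevin=0
Event 2 (Ivan +4): Ivan: 0 -> 4. State: Grace=3, Mallory=2, Ivan=4, Kevin=0
Event 3 (Kevin +3): Kevin: 0 -> 3. State: Grace=3, Mallory=2, Ivan=4, Kevin=3
Event 4 (Kevin -1): Kevin: 3 -> 2. State: Grace=3, Mallory=2, Ivan=4, Kevin=2
Event 5 (Mallory +3): Mallory: 2 -> 5. State: Grace=3, Mallory=5, Ivan=4, Kevin=2

Grace's final count: 3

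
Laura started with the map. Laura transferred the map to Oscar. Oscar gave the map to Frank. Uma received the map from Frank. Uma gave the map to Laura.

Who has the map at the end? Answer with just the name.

Tracking the map through each event:
Start: Laura has the map.
After event 1: Oscar has the map.
After event 2: Frank has the map.
After event 3: Uma has the map.
After event 4: Laura has the map.

Answer: Laura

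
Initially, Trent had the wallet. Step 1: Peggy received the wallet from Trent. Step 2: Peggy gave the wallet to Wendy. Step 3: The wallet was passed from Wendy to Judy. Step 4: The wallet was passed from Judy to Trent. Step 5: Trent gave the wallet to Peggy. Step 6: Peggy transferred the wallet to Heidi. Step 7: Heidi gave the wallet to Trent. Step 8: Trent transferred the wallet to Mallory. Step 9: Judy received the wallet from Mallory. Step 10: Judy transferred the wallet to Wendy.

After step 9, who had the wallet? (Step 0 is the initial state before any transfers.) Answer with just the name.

Tracking the wallet holder through step 9:
After step 0 (start): Trent
After step 1: Peggy
After step 2: Wendy
After step 3: Judy
After step 4: Trent
After step 5: Peggy
After step 6: Heidi
After step 7: Trent
After step 8: Mallory
After step 9: Judy

At step 9, the holder is Judy.

Answer: Judy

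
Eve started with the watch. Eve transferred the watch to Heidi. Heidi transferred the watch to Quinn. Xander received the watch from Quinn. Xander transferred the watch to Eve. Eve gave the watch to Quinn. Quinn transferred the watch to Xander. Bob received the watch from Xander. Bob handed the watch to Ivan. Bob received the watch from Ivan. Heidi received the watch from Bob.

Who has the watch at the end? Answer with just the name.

Tracking the watch through each event:
Start: Eve has the watch.
After event 1: Heidi has the watch.
After event 2: Quinn has the watch.
After event 3: Xander has the watch.
After event 4: Eve has the watch.
After event 5: Quinn has the watch.
After event 6: Xander has the watch.
After event 7: Bob has the watch.
After event 8: Ivan has the watch.
After event 9: Bob has the watch.
After event 10: Heidi has the watch.

Answer: Heidi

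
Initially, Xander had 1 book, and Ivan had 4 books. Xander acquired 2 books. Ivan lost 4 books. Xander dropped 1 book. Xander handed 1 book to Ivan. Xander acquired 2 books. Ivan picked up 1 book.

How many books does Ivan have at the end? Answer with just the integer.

Tracking counts step by step:
Start: Xander=1, Ivan=4
Event 1 (Xander +2): Xander: 1 -> 3. State: Xander=3, Ivan=4
Event 2 (Ivan -4): Ivan: 4 -> 0. State: Xander=3, Ivan=0
Event 3 (Xander -1): Xander: 3 -> 2. State: Xander=2, Ivan=0
Event 4 (Xander -> Ivan, 1): Xander: 2 -> 1, Ivan: 0 -> 1. State: Xander=1, Ivan=1
Event 5 (Xander +2): Xander: 1 -> 3. State: Xander=3, Ivan=1
Event 6 (Ivan +1): Ivan: 1 -> 2. State: Xander=3, Ivan=2

Ivan's final count: 2

Answer: 2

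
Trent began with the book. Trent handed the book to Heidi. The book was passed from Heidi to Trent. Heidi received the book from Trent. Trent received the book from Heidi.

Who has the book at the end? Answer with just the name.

Tracking the book through each event:
Start: Trent has the book.
After event 1: Heidi has the book.
After event 2: Trent has the book.
After event 3: Heidi has the book.
After event 4: Trent has the book.

Answer: Trent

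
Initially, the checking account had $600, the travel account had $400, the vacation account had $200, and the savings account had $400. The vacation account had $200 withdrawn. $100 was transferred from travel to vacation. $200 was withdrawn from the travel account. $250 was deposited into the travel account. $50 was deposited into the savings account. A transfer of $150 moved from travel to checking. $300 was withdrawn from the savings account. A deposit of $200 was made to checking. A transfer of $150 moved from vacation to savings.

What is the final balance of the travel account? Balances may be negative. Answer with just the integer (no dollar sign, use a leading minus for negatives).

Answer: 200

Derivation:
Tracking account balances step by step:
Start: checking=600, travel=400, vacation=200, savings=400
Event 1 (withdraw 200 from vacation): vacation: 200 - 200 = 0. Balances: checking=600, travel=400, vacation=0, savings=400
Event 2 (transfer 100 travel -> vacation): travel: 400 - 100 = 300, vacation: 0 + 100 = 100. Balances: checking=600, travel=300, vacation=100, savings=400
Event 3 (withdraw 200 from travel): travel: 300 - 200 = 100. Balances: checking=600, travel=100, vacation=100, savings=400
Event 4 (deposit 250 to travel): travel: 100 + 250 = 350. Balances: checking=600, travel=350, vacation=100, savings=400
Event 5 (deposit 50 to savings): savings: 400 + 50 = 450. Balances: checking=600, travel=350, vacation=100, savings=450
Event 6 (transfer 150 travel -> checking): travel: 350 - 150 = 200, checking: 600 + 150 = 750. Balances: checking=750, travel=200, vacation=100, savings=450
Event 7 (withdraw 300 from savings): savings: 450 - 300 = 150. Balances: checking=750, travel=200, vacation=100, savings=150
Event 8 (deposit 200 to checking): checking: 750 + 200 = 950. Balances: checking=950, travel=200, vacation=100, savings=150
Event 9 (transfer 150 vacation -> savings): vacation: 100 - 150 = -50, savings: 150 + 150 = 300. Balances: checking=950, travel=200, vacation=-50, savings=300

Final balance of travel: 200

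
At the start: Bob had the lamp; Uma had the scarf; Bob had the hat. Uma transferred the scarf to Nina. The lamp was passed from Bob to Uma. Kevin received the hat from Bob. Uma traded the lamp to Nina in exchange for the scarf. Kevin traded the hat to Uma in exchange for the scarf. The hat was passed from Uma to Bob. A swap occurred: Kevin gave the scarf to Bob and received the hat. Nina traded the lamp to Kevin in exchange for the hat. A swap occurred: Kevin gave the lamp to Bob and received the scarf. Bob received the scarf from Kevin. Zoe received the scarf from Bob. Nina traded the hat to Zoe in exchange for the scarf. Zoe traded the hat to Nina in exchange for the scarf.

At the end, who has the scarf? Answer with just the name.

Tracking all object holders:
Start: lamp:Bob, scarf:Uma, hat:Bob
Event 1 (give scarf: Uma -> Nina). State: lamp:Bob, scarf:Nina, hat:Bob
Event 2 (give lamp: Bob -> Uma). State: lamp:Uma, scarf:Nina, hat:Bob
Event 3 (give hat: Bob -> Kevin). State: lamp:Uma, scarf:Nina, hat:Kevin
Event 4 (swap lamp<->scarf: now lamp:Nina, scarf:Uma). State: lamp:Nina, scarf:Uma, hat:Kevin
Event 5 (swap hat<->scarf: now hat:Uma, scarf:Kevin). State: lamp:Nina, scarf:Kevin, hat:Uma
Event 6 (give hat: Uma -> Bob). State: lamp:Nina, scarf:Kevin, hat:Bob
Event 7 (swap scarf<->hat: now scarf:Bob, hat:Kevin). State: lamp:Nina, scarf:Bob, hat:Kevin
Event 8 (swap lamp<->hat: now lamp:Kevin, hat:Nina). State: lamp:Kevin, scarf:Bob, hat:Nina
Event 9 (swap lamp<->scarf: now lamp:Bob, scarf:Kevin). State: lamp:Bob, scarf:Kevin, hat:Nina
Event 10 (give scarf: Kevin -> Bob). State: lamp:Bob, scarf:Bob, hat:Nina
Event 11 (give scarf: Bob -> Zoe). State: lamp:Bob, scarf:Zoe, hat:Nina
Event 12 (swap hat<->scarf: now hat:Zoe, scarf:Nina). State: lamp:Bob, scarf:Nina, hat:Zoe
Event 13 (swap hat<->scarf: now hat:Nina, scarf:Zoe). State: lamp:Bob, scarf:Zoe, hat:Nina

Final state: lamp:Bob, scarf:Zoe, hat:Nina
The scarf is held by Zoe.

Answer: Zoe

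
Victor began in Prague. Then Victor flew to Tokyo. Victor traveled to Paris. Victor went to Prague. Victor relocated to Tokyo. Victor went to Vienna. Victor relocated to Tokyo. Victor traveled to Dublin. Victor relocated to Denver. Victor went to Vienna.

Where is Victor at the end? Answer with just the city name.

Answer: Vienna

Derivation:
Tracking Victor's location:
Start: Victor is in Prague.
After move 1: Prague -> Tokyo. Victor is in Tokyo.
After move 2: Tokyo -> Paris. Victor is in Paris.
After move 3: Paris -> Prague. Victor is in Prague.
After move 4: Prague -> Tokyo. Victor is in Tokyo.
After move 5: Tokyo -> Vienna. Victor is in Vienna.
After move 6: Vienna -> Tokyo. Victor is in Tokyo.
After move 7: Tokyo -> Dublin. Victor is in Dublin.
After move 8: Dublin -> Denver. Victor is in Denver.
After move 9: Denver -> Vienna. Victor is in Vienna.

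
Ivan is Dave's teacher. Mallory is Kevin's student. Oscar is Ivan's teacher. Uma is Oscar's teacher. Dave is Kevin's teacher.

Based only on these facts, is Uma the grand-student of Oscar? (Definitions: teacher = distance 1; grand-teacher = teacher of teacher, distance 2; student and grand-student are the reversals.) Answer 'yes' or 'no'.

Answer: no

Derivation:
Reconstructing the teacher chain from the given facts:
  Uma -> Oscar -> Ivan -> Dave -> Kevin -> Mallory
(each arrow means 'teacher of the next')
Positions in the chain (0 = top):
  position of Uma: 0
  position of Oscar: 1
  position of Ivan: 2
  position of Dave: 3
  position of Kevin: 4
  position of Mallory: 5

Uma is at position 0, Oscar is at position 1; signed distance (j - i) = 1.
'grand-student' requires j - i = -2. Actual distance is 1, so the relation does NOT hold.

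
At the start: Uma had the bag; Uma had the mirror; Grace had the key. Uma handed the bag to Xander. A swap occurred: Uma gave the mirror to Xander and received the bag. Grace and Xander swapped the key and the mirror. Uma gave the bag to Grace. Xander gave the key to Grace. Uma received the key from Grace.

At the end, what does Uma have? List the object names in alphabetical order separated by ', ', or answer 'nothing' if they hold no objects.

Answer: key

Derivation:
Tracking all object holders:
Start: bag:Uma, mirror:Uma, key:Grace
Event 1 (give bag: Uma -> Xander). State: bag:Xander, mirror:Uma, key:Grace
Event 2 (swap mirror<->bag: now mirror:Xander, bag:Uma). State: bag:Uma, mirror:Xander, key:Grace
Event 3 (swap key<->mirror: now key:Xander, mirror:Grace). State: bag:Uma, mirror:Grace, key:Xander
Event 4 (give bag: Uma -> Grace). State: bag:Grace, mirror:Grace, key:Xander
Event 5 (give key: Xander -> Grace). State: bag:Grace, mirror:Grace, key:Grace
Event 6 (give key: Grace -> Uma). State: bag:Grace, mirror:Grace, key:Uma

Final state: bag:Grace, mirror:Grace, key:Uma
Uma holds: key.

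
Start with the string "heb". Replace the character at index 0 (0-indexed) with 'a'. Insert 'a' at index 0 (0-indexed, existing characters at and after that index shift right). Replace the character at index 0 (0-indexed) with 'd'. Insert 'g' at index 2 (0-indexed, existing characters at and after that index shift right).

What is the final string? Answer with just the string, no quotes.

Answer: dageb

Derivation:
Applying each edit step by step:
Start: "heb"
Op 1 (replace idx 0: 'h' -> 'a'): "heb" -> "aeb"
Op 2 (insert 'a' at idx 0): "aeb" -> "aaeb"
Op 3 (replace idx 0: 'a' -> 'd'): "aaeb" -> "daeb"
Op 4 (insert 'g' at idx 2): "daeb" -> "dageb"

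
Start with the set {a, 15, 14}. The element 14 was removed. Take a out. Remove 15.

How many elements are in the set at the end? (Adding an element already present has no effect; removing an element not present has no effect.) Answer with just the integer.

Tracking the set through each operation:
Start: {14, 15, a}
Event 1 (remove 14): removed. Set: {15, a}
Event 2 (remove a): removed. Set: {15}
Event 3 (remove 15): removed. Set: {}

Final set: {} (size 0)

Answer: 0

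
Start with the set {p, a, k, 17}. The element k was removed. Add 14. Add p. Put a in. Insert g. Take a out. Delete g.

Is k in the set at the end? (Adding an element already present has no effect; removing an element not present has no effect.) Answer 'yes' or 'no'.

Answer: no

Derivation:
Tracking the set through each operation:
Start: {17, a, k, p}
Event 1 (remove k): removed. Set: {17, a, p}
Event 2 (add 14): added. Set: {14, 17, a, p}
Event 3 (add p): already present, no change. Set: {14, 17, a, p}
Event 4 (add a): already present, no change. Set: {14, 17, a, p}
Event 5 (add g): added. Set: {14, 17, a, g, p}
Event 6 (remove a): removed. Set: {14, 17, g, p}
Event 7 (remove g): removed. Set: {14, 17, p}

Final set: {14, 17, p} (size 3)
k is NOT in the final set.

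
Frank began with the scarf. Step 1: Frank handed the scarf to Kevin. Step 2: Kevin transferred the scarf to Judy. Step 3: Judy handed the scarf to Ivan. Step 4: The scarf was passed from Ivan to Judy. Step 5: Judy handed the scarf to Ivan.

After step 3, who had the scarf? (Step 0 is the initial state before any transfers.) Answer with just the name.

Tracking the scarf holder through step 3:
After step 0 (start): Frank
After step 1: Kevin
After step 2: Judy
After step 3: Ivan

At step 3, the holder is Ivan.

Answer: Ivan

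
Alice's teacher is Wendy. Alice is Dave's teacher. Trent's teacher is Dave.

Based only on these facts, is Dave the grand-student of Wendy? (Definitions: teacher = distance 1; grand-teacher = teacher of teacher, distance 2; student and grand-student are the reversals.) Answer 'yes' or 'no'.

Answer: yes

Derivation:
Reconstructing the teacher chain from the given facts:
  Wendy -> Alice -> Dave -> Trent
(each arrow means 'teacher of the next')
Positions in the chain (0 = top):
  position of Wendy: 0
  position of Alice: 1
  position of Dave: 2
  position of Trent: 3

Dave is at position 2, Wendy is at position 0; signed distance (j - i) = -2.
'grand-student' requires j - i = -2. Actual distance is -2, so the relation HOLDS.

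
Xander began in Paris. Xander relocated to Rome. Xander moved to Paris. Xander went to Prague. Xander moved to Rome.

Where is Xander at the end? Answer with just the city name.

Answer: Rome

Derivation:
Tracking Xander's location:
Start: Xander is in Paris.
After move 1: Paris -> Rome. Xander is in Rome.
After move 2: Rome -> Paris. Xander is in Paris.
After move 3: Paris -> Prague. Xander is in Prague.
After move 4: Prague -> Rome. Xander is in Rome.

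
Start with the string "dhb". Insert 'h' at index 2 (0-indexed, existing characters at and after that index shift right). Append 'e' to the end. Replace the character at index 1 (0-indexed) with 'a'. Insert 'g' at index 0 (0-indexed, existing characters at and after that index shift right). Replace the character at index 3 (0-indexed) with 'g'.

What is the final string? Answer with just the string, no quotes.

Applying each edit step by step:
Start: "dhb"
Op 1 (insert 'h' at idx 2): "dhb" -> "dhhb"
Op 2 (append 'e'): "dhhb" -> "dhhbe"
Op 3 (replace idx 1: 'h' -> 'a'): "dhhbe" -> "dahbe"
Op 4 (insert 'g' at idx 0): "dahbe" -> "gdahbe"
Op 5 (replace idx 3: 'h' -> 'g'): "gdahbe" -> "gdagbe"

Answer: gdagbe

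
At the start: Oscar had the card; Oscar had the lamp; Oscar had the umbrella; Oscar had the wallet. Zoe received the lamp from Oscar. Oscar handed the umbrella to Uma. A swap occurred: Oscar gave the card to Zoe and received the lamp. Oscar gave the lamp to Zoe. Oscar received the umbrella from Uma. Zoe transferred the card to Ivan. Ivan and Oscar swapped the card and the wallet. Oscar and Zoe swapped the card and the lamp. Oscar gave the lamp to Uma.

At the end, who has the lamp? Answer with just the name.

Answer: Uma

Derivation:
Tracking all object holders:
Start: card:Oscar, lamp:Oscar, umbrella:Oscar, wallet:Oscar
Event 1 (give lamp: Oscar -> Zoe). State: card:Oscar, lamp:Zoe, umbrella:Oscar, wallet:Oscar
Event 2 (give umbrella: Oscar -> Uma). State: card:Oscar, lamp:Zoe, umbrella:Uma, wallet:Oscar
Event 3 (swap card<->lamp: now card:Zoe, lamp:Oscar). State: card:Zoe, lamp:Oscar, umbrella:Uma, wallet:Oscar
Event 4 (give lamp: Oscar -> Zoe). State: card:Zoe, lamp:Zoe, umbrella:Uma, wallet:Oscar
Event 5 (give umbrella: Uma -> Oscar). State: card:Zoe, lamp:Zoe, umbrella:Oscar, wallet:Oscar
Event 6 (give card: Zoe -> Ivan). State: card:Ivan, lamp:Zoe, umbrella:Oscar, wallet:Oscar
Event 7 (swap card<->wallet: now card:Oscar, wallet:Ivan). State: card:Oscar, lamp:Zoe, umbrella:Oscar, wallet:Ivan
Event 8 (swap card<->lamp: now card:Zoe, lamp:Oscar). State: card:Zoe, lamp:Oscar, umbrella:Oscar, wallet:Ivan
Event 9 (give lamp: Oscar -> Uma). State: card:Zoe, lamp:Uma, umbrella:Oscar, wallet:Ivan

Final state: card:Zoe, lamp:Uma, umbrella:Oscar, wallet:Ivan
The lamp is held by Uma.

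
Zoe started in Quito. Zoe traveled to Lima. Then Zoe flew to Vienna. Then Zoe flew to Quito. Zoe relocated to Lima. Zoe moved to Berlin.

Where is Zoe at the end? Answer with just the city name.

Answer: Berlin

Derivation:
Tracking Zoe's location:
Start: Zoe is in Quito.
After move 1: Quito -> Lima. Zoe is in Lima.
After move 2: Lima -> Vienna. Zoe is in Vienna.
After move 3: Vienna -> Quito. Zoe is in Quito.
After move 4: Quito -> Lima. Zoe is in Lima.
After move 5: Lima -> Berlin. Zoe is in Berlin.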